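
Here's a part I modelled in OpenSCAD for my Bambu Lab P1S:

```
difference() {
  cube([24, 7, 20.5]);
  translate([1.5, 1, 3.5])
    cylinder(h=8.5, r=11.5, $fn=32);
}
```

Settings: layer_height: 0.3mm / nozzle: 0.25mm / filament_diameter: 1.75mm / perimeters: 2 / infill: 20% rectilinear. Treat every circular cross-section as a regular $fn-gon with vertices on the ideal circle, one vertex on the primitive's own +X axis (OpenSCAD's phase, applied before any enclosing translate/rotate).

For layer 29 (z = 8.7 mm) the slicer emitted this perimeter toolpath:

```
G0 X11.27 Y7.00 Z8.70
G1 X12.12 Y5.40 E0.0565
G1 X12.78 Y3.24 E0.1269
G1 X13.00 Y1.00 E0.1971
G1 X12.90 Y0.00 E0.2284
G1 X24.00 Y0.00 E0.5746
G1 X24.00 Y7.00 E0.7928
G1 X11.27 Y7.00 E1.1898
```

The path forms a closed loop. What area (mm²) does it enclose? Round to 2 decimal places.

80.57 mm²

Apply the shoelace formula to the sequence of (X, Y) vertices; enclosed area = 80.57 mm².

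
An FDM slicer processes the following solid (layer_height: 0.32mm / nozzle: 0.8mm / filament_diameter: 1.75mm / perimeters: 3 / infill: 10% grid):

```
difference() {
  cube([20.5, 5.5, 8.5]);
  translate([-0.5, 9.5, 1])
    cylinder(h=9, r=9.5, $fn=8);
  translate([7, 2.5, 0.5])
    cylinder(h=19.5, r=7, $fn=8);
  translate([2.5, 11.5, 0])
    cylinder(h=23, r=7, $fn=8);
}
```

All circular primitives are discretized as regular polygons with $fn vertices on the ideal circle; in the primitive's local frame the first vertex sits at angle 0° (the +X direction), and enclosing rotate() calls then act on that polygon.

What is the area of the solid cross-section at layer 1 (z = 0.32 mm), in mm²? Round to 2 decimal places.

At z = 0.32 mm: the 20.5×5.5 cube contributes its full rectangle (area 112.75 mm²); the cylinder at (-0.5, 9.5) does not reach this height (z outside [1, 10]); the cylinder at (7, 2.5) is not intersected at this z (z outside [0.5, 20]); the r=7 cylinder at (2.5, 11.5) gives a regular 8-gon of circumradius 7 (constant along its height) (area = (8/2)·7.000²·sin(360°/8) = 138.59 mm²); After the difference (first − rest): starting from the 20.5×5.5 cube (112.75 mm²), the r=7 cylinder at (2.5, 11.5) partially overlaps it — only the 2.41 mm² overlap (of its 138.59 mm²) is removed, clipping the outline — area = 110.34 mm². Overall, the cross-section is a single solid region. Net area = 110.34 mm².

110.34 mm²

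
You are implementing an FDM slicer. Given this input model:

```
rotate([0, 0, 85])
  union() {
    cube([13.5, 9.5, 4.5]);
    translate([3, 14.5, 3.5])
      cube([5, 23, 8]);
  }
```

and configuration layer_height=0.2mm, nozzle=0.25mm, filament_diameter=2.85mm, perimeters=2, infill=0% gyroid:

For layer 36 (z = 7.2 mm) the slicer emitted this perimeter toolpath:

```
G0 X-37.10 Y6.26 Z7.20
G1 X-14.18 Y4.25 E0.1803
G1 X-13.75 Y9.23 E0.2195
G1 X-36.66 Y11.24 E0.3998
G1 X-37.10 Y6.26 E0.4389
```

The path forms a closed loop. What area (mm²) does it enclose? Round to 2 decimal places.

114.99 mm²

Apply the shoelace formula to the sequence of (X, Y) vertices; enclosed area = 114.99 mm².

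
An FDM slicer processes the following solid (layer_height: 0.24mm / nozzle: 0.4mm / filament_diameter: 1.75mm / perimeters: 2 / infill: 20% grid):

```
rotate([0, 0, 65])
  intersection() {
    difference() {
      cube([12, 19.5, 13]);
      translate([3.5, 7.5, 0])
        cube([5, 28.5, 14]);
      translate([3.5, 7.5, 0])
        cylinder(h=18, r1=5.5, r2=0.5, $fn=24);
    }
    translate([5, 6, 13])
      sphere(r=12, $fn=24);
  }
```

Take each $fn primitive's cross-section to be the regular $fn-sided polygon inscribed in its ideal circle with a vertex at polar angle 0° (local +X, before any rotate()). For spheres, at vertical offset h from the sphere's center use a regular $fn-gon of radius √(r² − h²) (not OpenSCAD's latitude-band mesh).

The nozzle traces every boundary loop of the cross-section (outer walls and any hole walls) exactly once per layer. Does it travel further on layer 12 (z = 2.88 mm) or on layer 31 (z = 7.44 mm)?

Layer 12 (z = 2.88): the 12×19.5 cube contributes its full rectangle (perimeter 63.00 mm); the cube at (3.5, 7.5) is present — its section is the full 5×28.5 rectangle (perimeter 67.00 mm); the cone at (3.5, 7.5): at t=0.160 of its height the radius interpolates to r₁+(r₂−r₁)t = 4.700, giving a regular 24-gon of that circumradius (perimeter = 2·24·4.700·sin(180°/24) = 29.45 mm); Subtracting the remaining from the first: starting from the 12×19.5 cube, the 5×28.5 cube at (3.5, 7.5) partially overlaps it — only the 60.00 mm² overlap (of its 142.50 mm²) is removed, clipping the outline; the cone at (3.5, 7.5) partially overlaps it — only the 46.48 mm² overlap (of its 68.61 mm²) is removed, clipping the outline — boundary = 86.72 mm; the sphere at (5, 6): section is a regular 24-gon, circumradius = √(r²−h²) = √(12²−10.12²) = 6.449 (perimeter = 2·24·6.449·sin(180°/24) = 40.40 mm); After intersecting: the r=12 sphere at (5, 6) partially overlaps that combined region; clipping to the common part keeps 51.41 mm² — boundary = 40.81 mm; (whole slice rotated 65° about Z — lengths, areas and connectivity unchanged). So its perimeter = 40.81 mm. Layer 31 (z = 7.44): the cube (footprint 12×19.5) is included at this height (perimeter 63.00 mm); the cube at (3.5, 7.5) is present — its section is the full 5×28.5 rectangle (perimeter 67.00 mm); the cone at (3.5, 7.5) contributes a regular 24-gon of circumradius 3.433 (interpolated between r1=5.5 and r2=0.5 at t=0.413) (perimeter = 2·24·3.433·sin(180°/24) = 21.51 mm); After the difference (first − rest): starting from the 12×19.5 cube, the 5×28.5 cube at (3.5, 7.5) partially overlaps it — only the 60.00 mm² overlap (of its 142.50 mm²) is removed, clipping the outline; the cone at (3.5, 7.5) partially overlaps it — only the 27.46 mm² overlap (of its 36.61 mm²) is removed, clipping the outline — boundary = 96.27 mm; the r=12 sphere at (5, 6) contributes a regular 24-gon of circumradius √(12²−5.56²) = 10.634 (perimeter = 2·24·10.634·sin(180°/24) = 66.63 mm); Taking the intersection: the r=12 sphere at (5, 6) partially overlaps that combined region; clipping to the common part keeps 118.88 mm² — boundary = 80.71 mm; (whole slice rotated 65° about Z — lengths, areas and connectivity unchanged). So its perimeter = 80.71 mm. Layer 31 is larger (80.71 vs 40.81 mm).

layer 31 (z = 7.44 mm)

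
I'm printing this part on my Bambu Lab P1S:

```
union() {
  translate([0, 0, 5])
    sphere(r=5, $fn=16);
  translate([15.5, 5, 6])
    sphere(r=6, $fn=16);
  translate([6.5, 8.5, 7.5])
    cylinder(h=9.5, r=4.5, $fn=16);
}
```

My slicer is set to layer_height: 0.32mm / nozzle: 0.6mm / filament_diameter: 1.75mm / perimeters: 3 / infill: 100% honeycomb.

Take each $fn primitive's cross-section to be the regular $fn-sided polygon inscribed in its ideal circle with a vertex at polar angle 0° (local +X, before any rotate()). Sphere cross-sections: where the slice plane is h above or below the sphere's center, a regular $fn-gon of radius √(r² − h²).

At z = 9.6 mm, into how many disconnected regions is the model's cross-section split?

3

At z = 9.6 mm: the r=5 sphere contributes a regular 16-gon of circumradius √(5²−4.6²) = 1.960; the r=6 sphere at (15.5, 5) slices to a regular 16-gon of circumradius 4.800 (√(r²−h²) with h=3.6 from center); the cylinder at (6.5, 8.5): section is a regular 16-gon, circumradius r=4.5; Merging all regions: the 3 present regions are separate (no shared area or edge), so areas and boundary lengths simply add and each stays a separate island — 3 connected regions. The result has 3 disconnected regions.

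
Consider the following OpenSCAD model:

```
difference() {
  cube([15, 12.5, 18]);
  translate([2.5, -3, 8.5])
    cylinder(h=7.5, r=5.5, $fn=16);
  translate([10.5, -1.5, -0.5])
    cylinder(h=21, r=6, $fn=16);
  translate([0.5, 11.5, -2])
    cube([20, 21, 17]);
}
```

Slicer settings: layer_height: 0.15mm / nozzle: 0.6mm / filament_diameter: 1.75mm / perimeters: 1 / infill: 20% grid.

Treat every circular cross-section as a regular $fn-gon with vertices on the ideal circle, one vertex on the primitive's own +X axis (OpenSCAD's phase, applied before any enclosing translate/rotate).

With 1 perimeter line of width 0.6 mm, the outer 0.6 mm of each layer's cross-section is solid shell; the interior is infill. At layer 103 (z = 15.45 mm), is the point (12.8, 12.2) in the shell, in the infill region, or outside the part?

shell

At z = 15.45 mm: the 15×12.5 cube contributes its full rectangle; the r=5.5 cylinder at (2.5, -3) contributes a regular 16-gon of circumradius 5.5; the r=6 cylinder at (10.5, -1.5) gives a regular 16-gon of circumradius 6 (constant along its height); the cube at (0.5, 11.5) does not reach this height (z outside [-2, 15]); Taking the first minus the rest: starting from the 15×12.5 cube, the r=5.5 cylinder at (2.5, -3) partially overlaps it — only the 13.33 mm² overlap (of its 92.61 mm²) is removed, clipping the outline; the r=6 cylinder at (10.5, -1.5) partially overlaps it — only the 33.81 mm² overlap (of its 110.21 mm²) is removed, clipping the outline — 1 connected region. Overall, the cross-section is a single solid region. The nearest boundary edge runs (0.00, 12.50)→(15.00, 12.50); distance from the point to it = 0.30 mm. The point is inside the cross-section, 0.30 mm from the nearest boundary — within the 0.6 mm shell band (1 × 0.6).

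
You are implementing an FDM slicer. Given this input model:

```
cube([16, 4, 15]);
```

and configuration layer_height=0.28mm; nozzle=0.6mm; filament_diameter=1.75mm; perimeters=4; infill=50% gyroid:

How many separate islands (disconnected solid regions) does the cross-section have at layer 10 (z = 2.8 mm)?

1

At z = 2.8 mm: the 16×4 cube contributes its full rectangle. Overall, the cross-section is a single solid region. Island count = 1.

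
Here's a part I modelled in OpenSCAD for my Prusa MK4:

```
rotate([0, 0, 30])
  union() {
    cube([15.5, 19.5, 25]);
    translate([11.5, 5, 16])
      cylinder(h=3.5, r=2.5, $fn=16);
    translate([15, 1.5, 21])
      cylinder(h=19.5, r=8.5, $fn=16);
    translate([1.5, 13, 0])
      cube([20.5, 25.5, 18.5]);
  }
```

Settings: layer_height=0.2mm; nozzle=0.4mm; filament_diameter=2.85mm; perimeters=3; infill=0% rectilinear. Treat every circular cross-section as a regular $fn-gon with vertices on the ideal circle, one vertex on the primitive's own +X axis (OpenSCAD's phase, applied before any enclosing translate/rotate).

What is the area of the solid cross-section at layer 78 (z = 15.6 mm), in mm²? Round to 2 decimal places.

At z = 15.6 mm: the 15.5×19.5 cube contributes its full rectangle (area 302.25 mm²); the cylinder at (11.5, 5) is absent (z outside [16, 19.5]); the cylinder at (15, 1.5) is absent (z outside [21, 40.5]); the cube at (1.5, 13) is present — its section is the full 20.5×25.5 rectangle (area 522.75 mm²); Taking the union: the regions partially overlap — summed areas 825.00 mm² minus the doubly-counted overlap 91.00 mm² gives 734.00 mm² — area = 734.00 mm²; (rotated 30° about Z; rotation is an isometry so areas/perimeters/island counts are preserved). Overall, the cross-section is a single solid region. Net area = 734.00 mm².

734.00 mm²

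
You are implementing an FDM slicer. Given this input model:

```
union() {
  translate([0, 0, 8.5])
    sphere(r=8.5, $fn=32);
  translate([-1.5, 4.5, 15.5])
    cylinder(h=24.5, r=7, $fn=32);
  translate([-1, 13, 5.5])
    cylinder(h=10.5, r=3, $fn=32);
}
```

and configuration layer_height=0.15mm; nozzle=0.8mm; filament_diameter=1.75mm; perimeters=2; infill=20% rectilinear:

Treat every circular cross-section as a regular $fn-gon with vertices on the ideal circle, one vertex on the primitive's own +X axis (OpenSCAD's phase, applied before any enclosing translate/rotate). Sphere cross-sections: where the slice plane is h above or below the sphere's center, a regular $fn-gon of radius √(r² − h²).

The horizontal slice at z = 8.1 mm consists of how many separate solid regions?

2

At z = 8.1 mm: the r=8.5 sphere contributes a regular 32-gon of circumradius √(8.5²−0.4²) = 8.491; the cylinder at (-1.5, 4.5) does not reach this height (z outside [15.5, 40]); the r=3 cylinder at (-1, 13) gives a regular 32-gon of circumradius 3 (constant along its height); Taking the union: the 2 present regions are separate (no shared area or edge), so areas and boundary lengths simply add and each stays a separate island — 2 connected regions. The result has 2 disconnected regions.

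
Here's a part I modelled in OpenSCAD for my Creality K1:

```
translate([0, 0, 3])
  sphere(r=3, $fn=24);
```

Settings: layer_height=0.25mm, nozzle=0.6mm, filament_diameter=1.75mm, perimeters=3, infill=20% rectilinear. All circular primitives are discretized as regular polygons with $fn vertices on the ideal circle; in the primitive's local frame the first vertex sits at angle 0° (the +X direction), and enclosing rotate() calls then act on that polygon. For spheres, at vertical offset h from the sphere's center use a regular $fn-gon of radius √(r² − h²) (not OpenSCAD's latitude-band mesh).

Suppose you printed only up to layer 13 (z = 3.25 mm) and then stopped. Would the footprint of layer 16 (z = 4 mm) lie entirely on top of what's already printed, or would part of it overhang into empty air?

entirely on top

Compare the two slices. At z = 3.25: the sphere: section is a regular 24-gon, circumradius = √(r²−h²) = √(3²−0.25²) = 2.990 (area = (24/2)·2.990²·sin(360°/24) = 27.76 mm²). At z = 4: the r=3 sphere contributes a regular 24-gon of circumradius √(3²−1²) = 2.828 (area = (24/2)·2.828²·sin(360°/24) = 24.85 mm²). Checking containment: the cross-section at z = 4 is a subset of the cross-section at z = 3.25.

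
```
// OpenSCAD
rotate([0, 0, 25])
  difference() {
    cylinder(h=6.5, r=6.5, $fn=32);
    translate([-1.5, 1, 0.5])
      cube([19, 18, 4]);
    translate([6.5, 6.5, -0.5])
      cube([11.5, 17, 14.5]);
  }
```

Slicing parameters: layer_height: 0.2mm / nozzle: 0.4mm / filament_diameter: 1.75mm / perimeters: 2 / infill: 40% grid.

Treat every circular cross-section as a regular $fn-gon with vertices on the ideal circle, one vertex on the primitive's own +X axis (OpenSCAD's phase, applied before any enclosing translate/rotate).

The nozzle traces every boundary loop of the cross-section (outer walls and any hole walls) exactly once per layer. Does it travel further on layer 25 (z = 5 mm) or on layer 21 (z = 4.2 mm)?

layer 21 (z = 4.2 mm)

Layer 25 (z = 5): the cylinder: section is a regular 32-gon, circumradius r=6.5 (perimeter = 2·32·6.500·sin(180°/32) = 40.78 mm); the cube at (-1.5, 1) is absent (z outside [0.5, 4.5]); the 11.5×17 cube at (6.5, 6.5) contributes its full rectangle (perimeter 57.00 mm); Taking the first minus the rest: starting from the r=6.5 cylinder, the 11.5×17 cube at (6.5, 6.5) misses the remaining region (no effect) — boundary = 40.78 mm; (rotated 25° about Z; rotation is an isometry so areas/perimeters/island counts are preserved). So its perimeter = 40.78 mm. Layer 21 (z = 4.2): the cylinder: section is a regular 32-gon, circumradius r=6.5 (perimeter = 2·32·6.500·sin(180°/32) = 40.78 mm); the cube at (-1.5, 1) (footprint 19×18) is included at this height (perimeter 74.00 mm); the 11.5×17 cube at (6.5, 6.5) contributes its full rectangle (perimeter 57.00 mm); After the difference (first − rest): starting from the r=6.5 cylinder, the 19×18 cube at (-1.5, 1) partially overlaps it — only the 34.65 mm² overlap (of its 342.00 mm²) is removed, clipping the outline; the 11.5×17 cube at (6.5, 6.5) misses the remaining region (no effect) — boundary = 43.28 mm; (whole slice rotated 25° about Z — lengths, areas and connectivity unchanged). So its perimeter = 43.28 mm. Layer 21 is larger (43.28 vs 40.78 mm).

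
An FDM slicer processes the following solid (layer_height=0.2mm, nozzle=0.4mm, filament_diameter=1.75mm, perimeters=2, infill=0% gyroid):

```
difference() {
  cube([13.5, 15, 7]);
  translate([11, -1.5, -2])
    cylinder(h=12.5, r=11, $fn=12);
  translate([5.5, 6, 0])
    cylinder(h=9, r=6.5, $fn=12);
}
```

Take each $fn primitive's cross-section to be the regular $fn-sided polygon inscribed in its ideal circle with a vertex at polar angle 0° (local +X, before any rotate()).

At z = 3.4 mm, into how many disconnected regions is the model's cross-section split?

2

At z = 3.4 mm: the cube is present — its section is the full 13.5×15 rectangle; the r=11 cylinder at (11, -1.5) contributes a regular 12-gon of circumradius 11; the r=6.5 cylinder at (5.5, 6) contributes a regular 12-gon of circumradius 6.5; Taking the first minus the rest: starting from the 13.5×15 cube, the r=11 cylinder at (11, -1.5) partially overlaps it — only the 97.46 mm² overlap (of its 363.00 mm²) is removed, clipping the outline; the r=6.5 cylinder at (5.5, 6) partially overlaps it — only the 49.65 mm² overlap (of its 126.75 mm²) is removed, clipping the outline — 2 connected regions. The result has 2 disconnected regions.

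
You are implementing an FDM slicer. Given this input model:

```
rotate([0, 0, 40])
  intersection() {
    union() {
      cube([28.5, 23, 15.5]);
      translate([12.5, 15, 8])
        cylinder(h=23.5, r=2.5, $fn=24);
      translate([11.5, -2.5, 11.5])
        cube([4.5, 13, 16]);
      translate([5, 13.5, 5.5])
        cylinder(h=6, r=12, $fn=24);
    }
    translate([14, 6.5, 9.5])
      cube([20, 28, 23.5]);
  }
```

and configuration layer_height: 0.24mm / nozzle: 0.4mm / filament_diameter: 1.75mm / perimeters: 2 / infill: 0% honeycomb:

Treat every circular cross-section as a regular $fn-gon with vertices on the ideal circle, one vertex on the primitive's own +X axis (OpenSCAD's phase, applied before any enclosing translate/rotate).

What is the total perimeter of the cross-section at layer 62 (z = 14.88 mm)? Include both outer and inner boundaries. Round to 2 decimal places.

At z = 14.88 mm: the 28.5×23 cube contributes its full rectangle (perimeter 103.00 mm); the r=2.5 cylinder at (12.5, 15) contributes a regular 24-gon of circumradius 2.5 (perimeter = 2·24·2.500·sin(180°/24) = 15.66 mm); the cube at (11.5, -2.5) (footprint 4.5×13) is included at this height (perimeter 35.00 mm); the cylinder at (5, 13.5) is absent (z outside [5.5, 11.5]); Combining (union): the regions partially overlap (shared area 66.66 mm²), so the edge portions inside another operand are dropped and the merged outline is re-measured after clipping — boundary = 108.00 mm; the cube at (14, 6.5) (footprint 20×28) is included at this height (perimeter 96.00 mm); Keeping only the common overlap: the 20×28 cube at (14, 6.5) partially overlaps the result so far; clipping to the common part keeps 239.25 mm² — boundary = 62.00 mm; (whole slice rotated 40° about Z — lengths, areas and connectivity unchanged). Overall, the cross-section is a single solid region. Total boundary length (outer) = 62.00 mm.

62.00 mm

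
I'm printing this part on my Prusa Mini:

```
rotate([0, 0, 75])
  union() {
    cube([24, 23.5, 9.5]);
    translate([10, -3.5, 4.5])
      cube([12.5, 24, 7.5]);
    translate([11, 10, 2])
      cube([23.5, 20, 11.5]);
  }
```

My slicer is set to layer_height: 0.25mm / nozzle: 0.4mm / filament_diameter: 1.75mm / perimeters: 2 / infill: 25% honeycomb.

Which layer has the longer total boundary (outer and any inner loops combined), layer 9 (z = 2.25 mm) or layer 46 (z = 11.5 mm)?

layer 9 (z = 2.25 mm)

Layer 9 (z = 2.25): the cube is present — its section is the full 24×23.5 rectangle (perimeter 95.00 mm); the cube at (10, -3.5) is not intersected at this z (z outside [4.5, 12]); the cube at (11, 10) is present — its section is the full 23.5×20 rectangle (perimeter 87.00 mm); Taking the union: the regions partially overlap (shared area 175.50 mm²), so the edge portions inside another operand are dropped and the merged outline is re-measured after clipping — boundary = 129.00 mm; (whole slice rotated 75° about Z — lengths, areas and connectivity unchanged). So its perimeter = 129.00 mm. Layer 46 (z = 11.5): the cube does not reach this height (z outside [0, 9.5]); the 12.5×24 cube at (10, -3.5) contributes its full rectangle (perimeter 73.00 mm); the 23.5×20 cube at (11, 10) contributes its full rectangle (perimeter 87.00 mm); Taking the union: the regions partially overlap (shared area 120.75 mm²), so the edge portions inside another operand are dropped and the merged outline is re-measured after clipping — boundary = 116.00 mm; (whole slice rotated 75° about Z — lengths, areas and connectivity unchanged). So its perimeter = 116.00 mm. Layer 9 is larger (129.00 vs 116.00 mm).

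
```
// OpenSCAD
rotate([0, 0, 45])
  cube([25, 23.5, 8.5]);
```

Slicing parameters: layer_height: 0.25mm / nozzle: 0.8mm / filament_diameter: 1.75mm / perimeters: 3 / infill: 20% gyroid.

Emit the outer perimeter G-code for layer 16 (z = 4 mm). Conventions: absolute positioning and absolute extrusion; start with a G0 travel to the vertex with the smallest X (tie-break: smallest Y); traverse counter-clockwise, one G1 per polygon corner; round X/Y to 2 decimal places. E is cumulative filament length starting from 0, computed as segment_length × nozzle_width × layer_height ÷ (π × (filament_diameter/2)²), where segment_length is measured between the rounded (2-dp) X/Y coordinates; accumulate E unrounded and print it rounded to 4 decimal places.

At z = 4 mm: the cube is present — its section is the full 25×23.5 rectangle; (whole slice rotated 45° about Z — lengths, areas and connectivity unchanged). The outline is a single polygon with 4 vertices. Extrusion per mm of travel: 0.8 × 0.25 / (π × 0.875²) = 0.083150. Accumulating E over each segment gives final E = 8.0657.

G0 X-16.62 Y16.62 Z4.00
G1 X0.00 Y0.00 E1.9544
G1 X17.68 Y17.68 E4.0334
G1 X1.06 Y34.29 E5.9872
G1 X-16.62 Y16.62 E8.0657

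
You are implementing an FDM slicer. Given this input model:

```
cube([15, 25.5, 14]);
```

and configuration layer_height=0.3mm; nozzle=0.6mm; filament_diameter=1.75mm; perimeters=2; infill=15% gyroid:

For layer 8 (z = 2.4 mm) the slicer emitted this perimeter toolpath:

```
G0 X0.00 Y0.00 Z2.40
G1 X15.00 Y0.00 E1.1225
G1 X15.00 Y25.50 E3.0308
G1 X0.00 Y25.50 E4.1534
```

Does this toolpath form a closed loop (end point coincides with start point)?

Start point (G0): (0.00, 0.00). End point (last G1): the path does not return to the start — open.

no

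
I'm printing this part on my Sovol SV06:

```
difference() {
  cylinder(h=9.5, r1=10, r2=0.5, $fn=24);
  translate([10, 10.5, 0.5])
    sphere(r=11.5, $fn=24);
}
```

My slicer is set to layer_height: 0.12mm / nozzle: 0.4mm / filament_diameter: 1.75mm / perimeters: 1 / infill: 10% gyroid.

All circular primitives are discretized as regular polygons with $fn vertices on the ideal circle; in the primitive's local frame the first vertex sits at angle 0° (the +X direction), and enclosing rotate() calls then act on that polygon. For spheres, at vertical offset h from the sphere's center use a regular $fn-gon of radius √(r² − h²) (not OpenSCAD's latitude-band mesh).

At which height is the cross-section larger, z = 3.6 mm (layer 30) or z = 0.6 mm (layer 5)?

Layer 30 (z = 3.6): the cone contributes a regular 24-gon of circumradius 6.400 (interpolated between r1=10 and r2=0.5 at t=0.379) (area = (24/2)·6.400²·sin(360°/24) = 127.21 mm²); the r=11.5 sphere at (10, 10.5) slices to a regular 24-gon of circumradius 11.074 (√(r²−h²) with h=3.1 from center) (area = (24/2)·11.074²·sin(360°/24) = 380.90 mm²); After the difference (first − rest): starting from the cone (127.21 mm²), the r=11.5 sphere at (10, 10.5) partially overlaps it — only the 17.81 mm² overlap (of its 380.90 mm²) is removed, clipping the outline — area = 109.41 mm². So its area = 109.41 mm². Layer 5 (z = 0.6): the cone contributes a regular 24-gon of circumradius 9.400 (interpolated between r1=10 and r2=0.5 at t=0.063) (area = (24/2)·9.400²·sin(360°/24) = 274.43 mm²); the r=11.5 sphere at (10, 10.5) contributes a regular 24-gon of circumradius √(11.5²−0.1²) = 11.500 (area = (24/2)·11.500²·sin(360°/24) = 410.71 mm²); After the difference (first − rest): starting from the cone (274.43 mm²), the r=11.5 sphere at (10, 10.5) partially overlaps it — only the 63.97 mm² overlap (of its 410.71 mm²) is removed, clipping the outline — area = 210.46 mm². So its area = 210.46 mm². Layer 5 is larger (210.46 vs 109.41 mm²).

layer 5 (z = 0.6 mm)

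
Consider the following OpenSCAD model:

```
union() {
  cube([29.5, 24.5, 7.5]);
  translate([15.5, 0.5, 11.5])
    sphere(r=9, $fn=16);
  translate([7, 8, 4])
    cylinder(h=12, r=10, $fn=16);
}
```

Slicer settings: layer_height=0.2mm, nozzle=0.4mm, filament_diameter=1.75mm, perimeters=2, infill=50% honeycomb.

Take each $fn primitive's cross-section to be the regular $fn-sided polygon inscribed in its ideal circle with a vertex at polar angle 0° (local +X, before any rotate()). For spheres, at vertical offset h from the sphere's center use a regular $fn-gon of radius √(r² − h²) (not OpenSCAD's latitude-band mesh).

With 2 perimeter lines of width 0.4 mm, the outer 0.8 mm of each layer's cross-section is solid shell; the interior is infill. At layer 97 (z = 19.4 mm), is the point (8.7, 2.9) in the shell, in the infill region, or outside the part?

At z = 19.4 mm: the cube does not reach this height (z outside [0, 7.5]); the r=9 sphere at (15.5, 0.5) contributes a regular 16-gon of circumradius √(9²−7.9²) = 4.312; the cylinder at (7, 8) does not reach this height (z outside [4, 16]); Merging all regions: only the r=9 sphere at (15.5, 0.5) is present, so the union is just that shape — 1 connected region. Overall, the cross-section is a single solid region. The nearest boundary edge runs (12.45, 3.55)→(11.52, 2.15); distance from the point to it = 2.91 mm. The point is not inside any of the regions above, so it lies outside the cross-section (2.91 mm from the nearest boundary).

outside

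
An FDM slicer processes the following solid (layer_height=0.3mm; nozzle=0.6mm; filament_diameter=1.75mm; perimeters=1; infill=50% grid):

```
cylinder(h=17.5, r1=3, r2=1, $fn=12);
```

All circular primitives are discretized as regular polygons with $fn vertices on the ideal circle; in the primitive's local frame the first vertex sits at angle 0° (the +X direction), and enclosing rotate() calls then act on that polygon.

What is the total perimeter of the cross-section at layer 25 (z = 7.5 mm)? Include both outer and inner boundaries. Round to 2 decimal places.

At z = 7.5 mm: the cone: at t=0.429 of its height the radius interpolates to r₁+(r₂−r₁)t = 2.143, giving a regular 12-gon of that circumradius (perimeter = 2·12·2.143·sin(180°/12) = 13.31 mm). Overall, the cross-section is a single solid region. Total boundary length (outer) = 13.31 mm.

13.31 mm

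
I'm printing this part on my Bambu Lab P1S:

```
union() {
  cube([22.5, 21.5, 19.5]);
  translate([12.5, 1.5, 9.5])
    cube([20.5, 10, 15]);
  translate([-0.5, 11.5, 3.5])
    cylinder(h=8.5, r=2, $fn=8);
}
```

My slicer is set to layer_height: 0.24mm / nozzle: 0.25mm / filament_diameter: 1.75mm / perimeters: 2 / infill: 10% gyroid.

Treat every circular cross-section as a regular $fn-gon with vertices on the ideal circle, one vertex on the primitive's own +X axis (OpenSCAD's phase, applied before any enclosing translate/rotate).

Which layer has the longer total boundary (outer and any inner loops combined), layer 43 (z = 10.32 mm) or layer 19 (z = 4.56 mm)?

Layer 43 (z = 10.32): the cube (footprint 22.5×21.5) is included at this height (perimeter 88.00 mm); the cube at (12.5, 1.5) is present — its section is the full 20.5×10 rectangle (perimeter 61.00 mm); the r=2 cylinder at (-0.5, 11.5) gives a regular 8-gon of circumradius 2 (constant along its height) (perimeter = 2·8·2.000·sin(180°/8) = 12.25 mm); Combining (union): the regions partially overlap (shared area 103.76 mm²), so the edge portions inside another operand are dropped and the merged outline is re-measured after clipping — boundary = 112.62 mm. So its perimeter = 112.62 mm. Layer 19 (z = 4.56): the cube is present — its section is the full 22.5×21.5 rectangle (perimeter 88.00 mm); the cube at (12.5, 1.5) is not intersected at this z (z outside [9.5, 24.5]); the cylinder at (-0.5, 11.5): section is a regular 8-gon, circumradius r=2 (perimeter = 2·8·2.000·sin(180°/8) = 12.25 mm); Taking the union: the regions partially overlap (shared area 3.76 mm²), so the edge portions inside another operand are dropped and the merged outline is re-measured after clipping — boundary = 91.62 mm. So its perimeter = 91.62 mm. Layer 43 is larger (112.62 vs 91.62 mm).

layer 43 (z = 10.32 mm)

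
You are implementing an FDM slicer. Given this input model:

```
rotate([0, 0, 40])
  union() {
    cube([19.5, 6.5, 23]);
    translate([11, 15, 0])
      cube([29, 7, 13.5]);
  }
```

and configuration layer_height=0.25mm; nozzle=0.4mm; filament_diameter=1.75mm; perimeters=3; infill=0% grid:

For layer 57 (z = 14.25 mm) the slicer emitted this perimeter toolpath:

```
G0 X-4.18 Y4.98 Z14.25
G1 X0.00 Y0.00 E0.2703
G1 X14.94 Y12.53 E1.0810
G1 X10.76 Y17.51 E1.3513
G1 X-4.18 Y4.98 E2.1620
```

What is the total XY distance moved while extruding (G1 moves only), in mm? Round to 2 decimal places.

52.00 mm

Sum the Euclidean lengths of each G1 segment: total = 52.00 mm.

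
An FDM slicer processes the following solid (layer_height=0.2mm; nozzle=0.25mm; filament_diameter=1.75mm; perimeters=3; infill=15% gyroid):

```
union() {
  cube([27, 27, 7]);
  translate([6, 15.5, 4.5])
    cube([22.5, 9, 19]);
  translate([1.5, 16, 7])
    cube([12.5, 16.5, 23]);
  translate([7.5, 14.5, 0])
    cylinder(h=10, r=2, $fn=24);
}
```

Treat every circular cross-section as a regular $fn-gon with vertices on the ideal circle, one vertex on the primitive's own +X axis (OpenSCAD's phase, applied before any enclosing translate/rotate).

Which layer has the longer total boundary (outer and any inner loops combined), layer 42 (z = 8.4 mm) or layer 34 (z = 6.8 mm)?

layer 34 (z = 6.8 mm)

Layer 42 (z = 8.4): the cube is absent (z outside [0, 7]); the 22.5×9 cube at (6, 15.5) contributes its full rectangle (perimeter 63.00 mm); the cube at (1.5, 16) is present — its section is the full 12.5×16.5 rectangle (perimeter 58.00 mm); the r=2 cylinder at (7.5, 14.5) gives a regular 24-gon of circumradius 2 (constant along its height) (perimeter = 2·24·2.000·sin(180°/24) = 12.53 mm); Taking the union: the regions partially overlap (shared area 70.37 mm²), so the edge portions inside another operand are dropped and the merged outline is re-measured after clipping — boundary = 93.20 mm. So its perimeter = 93.20 mm. Layer 34 (z = 6.8): the 27×27 cube contributes its full rectangle (perimeter 108.00 mm); the cube at (6, 15.5) (footprint 22.5×9) is included at this height (perimeter 63.00 mm); the cube at (1.5, 16) is absent (z outside [7, 30]); the r=2 cylinder at (7.5, 14.5) contributes a regular 24-gon of circumradius 2 (perimeter = 2·24·2.000·sin(180°/24) = 12.53 mm); Taking the union: the regions partially overlap (shared area 201.42 mm²), so the edge portions inside another operand are dropped and the merged outline is re-measured after clipping — boundary = 111.00 mm. So its perimeter = 111.00 mm. Layer 34 is larger (111.00 vs 93.20 mm).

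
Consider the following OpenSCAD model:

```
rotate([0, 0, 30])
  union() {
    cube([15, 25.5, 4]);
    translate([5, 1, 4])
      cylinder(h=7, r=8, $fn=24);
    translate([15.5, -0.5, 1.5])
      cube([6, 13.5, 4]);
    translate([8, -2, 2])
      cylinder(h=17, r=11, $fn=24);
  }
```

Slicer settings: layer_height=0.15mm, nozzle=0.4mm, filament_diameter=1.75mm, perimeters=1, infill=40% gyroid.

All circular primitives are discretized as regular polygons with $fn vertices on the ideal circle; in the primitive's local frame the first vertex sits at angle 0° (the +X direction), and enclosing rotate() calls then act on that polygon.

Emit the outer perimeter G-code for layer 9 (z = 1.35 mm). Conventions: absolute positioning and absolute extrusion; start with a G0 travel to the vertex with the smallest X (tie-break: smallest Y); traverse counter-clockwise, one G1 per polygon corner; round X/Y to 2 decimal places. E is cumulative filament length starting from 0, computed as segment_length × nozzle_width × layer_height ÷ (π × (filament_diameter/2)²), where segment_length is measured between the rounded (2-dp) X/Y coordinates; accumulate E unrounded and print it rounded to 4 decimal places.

At z = 1.35 mm: the 15×25.5 cube contributes its full rectangle; the cylinder at (5, 1) does not reach this height (z outside [4, 11]); the cube at (15.5, -0.5) is absent (z outside [1.5, 5.5]); the cylinder at (8, -2) is absent (z outside [2, 19]); Combining (union): only the 15×25.5 cube is present, so the union is just that shape — 1 connected region; (rotated 30° about Z; rotation is an isometry so areas/perimeters/island counts are preserved). The outline is a single polygon with 4 vertices. Extrusion per mm of travel: 0.4 × 0.15 / (π × 0.875²) = 0.024945. Accumulating E over each segment gives final E = 2.0204.

G0 X-12.75 Y22.08 Z1.35
G1 X0.00 Y0.00 E0.6360
G1 X12.99 Y7.50 E1.0102
G1 X0.24 Y29.58 E1.6462
G1 X-12.75 Y22.08 E2.0204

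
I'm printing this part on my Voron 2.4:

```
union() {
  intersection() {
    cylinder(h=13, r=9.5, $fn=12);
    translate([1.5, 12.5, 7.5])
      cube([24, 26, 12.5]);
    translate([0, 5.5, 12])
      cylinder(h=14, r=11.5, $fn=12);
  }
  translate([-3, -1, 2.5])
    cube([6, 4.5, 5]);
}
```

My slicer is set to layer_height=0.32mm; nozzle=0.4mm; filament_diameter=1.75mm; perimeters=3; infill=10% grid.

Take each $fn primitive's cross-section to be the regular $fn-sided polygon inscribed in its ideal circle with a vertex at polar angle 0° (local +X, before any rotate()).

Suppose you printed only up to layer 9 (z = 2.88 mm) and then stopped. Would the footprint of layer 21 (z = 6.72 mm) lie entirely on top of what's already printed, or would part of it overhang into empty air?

entirely on top

Compare the two slices. At z = 2.88: the r=9.5 cylinder contributes a regular 12-gon of circumradius 9.5 (area = (12/2)·9.500²·sin(360°/12) = 270.75 mm²); the cube at (1.5, 12.5) is absent (z outside [7.5, 20]); the cylinder at (0, 5.5) is not intersected at this z (z outside [12, 26]); After intersecting: at least one operand is absent at this height, so nothing remains; the 6×4.5 cube at (-3, -1) contributes its full rectangle (area 27.00 mm²); Merging all regions: only the 6×4.5 cube at (-3, -1) is present, so the union is just that shape — area = 27.00 mm². At z = 6.72: the r=9.5 cylinder gives a regular 12-gon of circumradius 9.5 (constant along its height) (area = (12/2)·9.500²·sin(360°/12) = 270.75 mm²); the cube at (1.5, 12.5) is not intersected at this z (z outside [7.5, 20]); the cylinder at (0, 5.5) does not reach this height (z outside [12, 26]); Keeping only the common overlap: at least one operand is absent at this height, so nothing remains; the cube at (-3, -1) (footprint 6×4.5) is included at this height (area 27.00 mm²); Merging all regions: only the 6×4.5 cube at (-3, -1) is present, so the union is just that shape — area = 27.00 mm². Checking containment: the cross-section at z = 6.72 is a subset of the cross-section at z = 2.88.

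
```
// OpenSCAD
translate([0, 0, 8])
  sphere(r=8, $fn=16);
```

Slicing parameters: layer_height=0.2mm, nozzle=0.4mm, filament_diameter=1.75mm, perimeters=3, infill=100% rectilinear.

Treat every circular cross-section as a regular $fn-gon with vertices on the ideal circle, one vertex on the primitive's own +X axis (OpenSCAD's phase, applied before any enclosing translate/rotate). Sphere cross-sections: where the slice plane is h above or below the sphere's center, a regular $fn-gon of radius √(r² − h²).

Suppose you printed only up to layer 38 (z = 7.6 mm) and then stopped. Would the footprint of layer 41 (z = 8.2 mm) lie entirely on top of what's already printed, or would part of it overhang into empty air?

entirely on top

Compare the two slices. At z = 7.6: the r=8 sphere contributes a regular 16-gon of circumradius √(8²−0.4²) = 7.990 (area = (16/2)·7.990²·sin(360°/16) = 195.44 mm²). At z = 8.2: the sphere: section is a regular 16-gon, circumradius = √(r²−h²) = √(8²−0.2²) = 7.997 (area = (16/2)·7.997²·sin(360°/16) = 195.81 mm²). Checking containment: the cross-section at z = 8.2 is a subset of the cross-section at z = 7.6.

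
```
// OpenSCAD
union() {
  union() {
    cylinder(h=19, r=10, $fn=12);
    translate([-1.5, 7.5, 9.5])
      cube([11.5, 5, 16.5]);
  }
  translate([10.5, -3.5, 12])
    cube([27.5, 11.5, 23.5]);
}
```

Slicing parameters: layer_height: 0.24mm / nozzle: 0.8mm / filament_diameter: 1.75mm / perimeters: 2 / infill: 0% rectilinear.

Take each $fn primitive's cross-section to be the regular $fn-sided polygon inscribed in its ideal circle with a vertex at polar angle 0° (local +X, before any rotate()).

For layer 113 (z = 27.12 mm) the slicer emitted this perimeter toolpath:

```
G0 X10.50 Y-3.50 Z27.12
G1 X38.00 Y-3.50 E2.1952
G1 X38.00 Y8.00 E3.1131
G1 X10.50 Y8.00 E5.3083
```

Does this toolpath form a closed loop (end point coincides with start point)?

no

Start point (G0): (10.50, -3.50). End point (last G1): the path does not return to the start — open.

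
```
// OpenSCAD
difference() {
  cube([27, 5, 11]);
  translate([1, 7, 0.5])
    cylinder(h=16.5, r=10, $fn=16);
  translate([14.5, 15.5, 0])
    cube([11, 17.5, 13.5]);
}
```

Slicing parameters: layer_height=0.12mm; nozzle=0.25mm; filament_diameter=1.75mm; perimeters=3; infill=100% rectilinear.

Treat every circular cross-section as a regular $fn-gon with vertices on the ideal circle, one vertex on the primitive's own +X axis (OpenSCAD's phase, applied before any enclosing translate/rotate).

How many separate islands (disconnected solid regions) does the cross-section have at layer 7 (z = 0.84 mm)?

At z = 0.84 mm: the cube (footprint 27×5) is included at this height; the r=10 cylinder at (1, 7) gives a regular 16-gon of circumradius 10 (constant along its height); the cube at (14.5, 15.5) is present — its section is the full 11×17.5 rectangle; After the difference (first − rest): starting from the 27×5 cube, the r=10 cylinder at (1, 7) partially overlaps it — only the 48.16 mm² overlap (of its 306.15 mm²) is removed, clipping the outline; the 11×17.5 cube at (14.5, 15.5) misses the remaining region (no effect) — 1 connected region. Overall, the cross-section is a single solid region. Island count = 1.

1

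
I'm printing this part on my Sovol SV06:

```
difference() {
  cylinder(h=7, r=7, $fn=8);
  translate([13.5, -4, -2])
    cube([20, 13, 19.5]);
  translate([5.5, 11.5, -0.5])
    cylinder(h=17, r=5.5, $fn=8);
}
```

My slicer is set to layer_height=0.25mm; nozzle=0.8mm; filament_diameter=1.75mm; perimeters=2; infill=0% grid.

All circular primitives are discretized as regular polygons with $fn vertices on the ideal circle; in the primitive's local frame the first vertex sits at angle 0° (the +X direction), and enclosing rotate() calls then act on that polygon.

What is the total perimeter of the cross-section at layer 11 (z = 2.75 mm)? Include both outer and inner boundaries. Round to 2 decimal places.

At z = 2.75 mm: the cylinder: section is a regular 8-gon, circumradius r=7 (perimeter = 2·8·7.000·sin(180°/8) = 42.86 mm); the cube at (13.5, -4) is present — its section is the full 20×13 rectangle (perimeter 66.00 mm); the r=5.5 cylinder at (5.5, 11.5) gives a regular 8-gon of circumradius 5.5 (constant along its height) (perimeter = 2·8·5.500·sin(180°/8) = 33.68 mm); Subtracting the remaining from the first: starting from the r=7 cylinder, the 20×13 cube at (13.5, -4) misses the remaining region (no effect); the r=5.5 cylinder at (5.5, 11.5) misses the remaining region (no effect) — boundary = 42.86 mm. Overall, the cross-section is a single solid region. Total boundary length (outer) = 42.86 mm.

42.86 mm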